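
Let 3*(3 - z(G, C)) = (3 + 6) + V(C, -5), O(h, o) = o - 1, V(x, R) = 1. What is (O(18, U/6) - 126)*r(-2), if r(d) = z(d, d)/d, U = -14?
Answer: -194/9 ≈ -21.556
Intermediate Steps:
O(h, o) = -1 + o
z(G, C) = -⅓ (z(G, C) = 3 - ((3 + 6) + 1)/3 = 3 - (9 + 1)/3 = 3 - ⅓*10 = 3 - 10/3 = -⅓)
r(d) = -1/(3*d)
(O(18, U/6) - 126)*r(-2) = ((-1 - 14/6) - 126)*(-⅓/(-2)) = ((-1 - 14*⅙) - 126)*(-⅓*(-½)) = ((-1 - 7/3) - 126)*(⅙) = (-10/3 - 126)*(⅙) = -388/3*⅙ = -194/9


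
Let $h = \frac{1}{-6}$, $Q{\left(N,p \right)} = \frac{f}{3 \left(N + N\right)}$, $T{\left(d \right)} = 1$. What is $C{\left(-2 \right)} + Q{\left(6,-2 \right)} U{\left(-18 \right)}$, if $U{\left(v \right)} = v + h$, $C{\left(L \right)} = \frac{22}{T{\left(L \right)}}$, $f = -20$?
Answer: $\frac{1733}{54} \approx 32.093$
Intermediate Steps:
$Q{\left(N,p \right)} = - \frac{10}{3 N}$ ($Q{\left(N,p \right)} = - \frac{20}{3 \left(N + N\right)} = - \frac{20}{3 \cdot 2 N} = - \frac{20}{6 N} = - 20 \frac{1}{6 N} = - \frac{10}{3 N}$)
$C{\left(L \right)} = 22$ ($C{\left(L \right)} = \frac{22}{1} = 22 \cdot 1 = 22$)
$h = - \frac{1}{6} \approx -0.16667$
$U{\left(v \right)} = - \frac{1}{6} + v$ ($U{\left(v \right)} = v - \frac{1}{6} = - \frac{1}{6} + v$)
$C{\left(-2 \right)} + Q{\left(6,-2 \right)} U{\left(-18 \right)} = 22 + - \frac{10}{3 \cdot 6} \left(- \frac{1}{6} - 18\right) = 22 + \left(- \frac{10}{3}\right) \frac{1}{6} \left(- \frac{109}{6}\right) = 22 - - \frac{545}{54} = 22 + \frac{545}{54} = \frac{1733}{54}$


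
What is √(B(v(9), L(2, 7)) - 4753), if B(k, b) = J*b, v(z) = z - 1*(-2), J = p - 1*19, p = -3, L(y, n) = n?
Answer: I*√4907 ≈ 70.05*I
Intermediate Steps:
J = -22 (J = -3 - 1*19 = -3 - 19 = -22)
v(z) = 2 + z (v(z) = z + 2 = 2 + z)
B(k, b) = -22*b
√(B(v(9), L(2, 7)) - 4753) = √(-22*7 - 4753) = √(-154 - 4753) = √(-4907) = I*√4907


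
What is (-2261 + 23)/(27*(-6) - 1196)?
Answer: 1119/679 ≈ 1.6480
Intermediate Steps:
(-2261 + 23)/(27*(-6) - 1196) = -2238/(-162 - 1196) = -2238/(-1358) = -2238*(-1/1358) = 1119/679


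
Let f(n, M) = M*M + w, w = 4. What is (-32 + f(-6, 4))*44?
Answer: -528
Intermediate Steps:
f(n, M) = 4 + M² (f(n, M) = M*M + 4 = M² + 4 = 4 + M²)
(-32 + f(-6, 4))*44 = (-32 + (4 + 4²))*44 = (-32 + (4 + 16))*44 = (-32 + 20)*44 = -12*44 = -528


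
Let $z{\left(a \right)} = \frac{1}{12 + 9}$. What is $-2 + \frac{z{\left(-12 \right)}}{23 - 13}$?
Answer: $- \frac{419}{210} \approx -1.9952$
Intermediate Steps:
$z{\left(a \right)} = \frac{1}{21}$
$-2 + \frac{z{\left(-12 \right)}}{23 - 13} = -2 + \frac{1}{21 \left(23 - 13\right)} = -2 + \frac{1}{21 \cdot 10} = -2 + \frac{1}{21} \cdot \frac{1}{10} = -2 + \frac{1}{210} = - \frac{419}{210}$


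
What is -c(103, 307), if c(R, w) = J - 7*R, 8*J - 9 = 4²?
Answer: 5743/8 ≈ 717.88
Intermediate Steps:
J = 25/8 (J = 9/8 + (⅛)*4² = 9/8 + (⅛)*16 = 9/8 + 2 = 25/8 ≈ 3.1250)
c(R, w) = 25/8 - 7*R
-c(103, 307) = -(25/8 - 7*103) = -(25/8 - 721) = -1*(-5743/8) = 5743/8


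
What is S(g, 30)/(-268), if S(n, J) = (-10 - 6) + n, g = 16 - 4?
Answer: 1/67 ≈ 0.014925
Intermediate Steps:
g = 12
S(n, J) = -16 + n
S(g, 30)/(-268) = (-16 + 12)/(-268) = -4*(-1/268) = 1/67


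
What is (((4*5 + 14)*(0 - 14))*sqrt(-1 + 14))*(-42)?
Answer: 19992*sqrt(13) ≈ 72082.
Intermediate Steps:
(((4*5 + 14)*(0 - 14))*sqrt(-1 + 14))*(-42) = (((20 + 14)*(-14))*sqrt(13))*(-42) = ((34*(-14))*sqrt(13))*(-42) = -476*sqrt(13)*(-42) = 19992*sqrt(13)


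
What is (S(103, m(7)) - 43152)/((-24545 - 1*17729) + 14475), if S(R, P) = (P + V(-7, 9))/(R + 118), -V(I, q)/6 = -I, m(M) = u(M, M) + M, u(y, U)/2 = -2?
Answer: 733587/472583 ≈ 1.5523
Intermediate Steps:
u(y, U) = -4 (u(y, U) = 2*(-2) = -4)
m(M) = -4 + M
V(I, q) = 6*I (V(I, q) = -(-6)*I = 6*I)
S(R, P) = (-42 + P)/(118 + R) (S(R, P) = (P + 6*(-7))/(R + 118) = (P - 42)/(118 + R) = (-42 + P)/(118 + R))
(S(103, m(7)) - 43152)/((-24545 - 1*17729) + 14475) = ((-42 + (-4 + 7))/(118 + 103) - 43152)/((-24545 - 1*17729) + 14475) = ((-42 + 3)/221 - 43152)/((-24545 - 17729) + 14475) = ((1/221)*(-39) - 43152)/(-42274 + 14475) = (-3/17 - 43152)/(-27799) = -733587/17*(-1/27799) = 733587/472583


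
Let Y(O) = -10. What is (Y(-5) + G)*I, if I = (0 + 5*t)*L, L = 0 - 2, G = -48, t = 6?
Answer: 3480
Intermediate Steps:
L = -2
I = -60 (I = (0 + 5*6)*(-2) = (0 + 30)*(-2) = 30*(-2) = -60)
(Y(-5) + G)*I = (-10 - 48)*(-60) = -58*(-60) = 3480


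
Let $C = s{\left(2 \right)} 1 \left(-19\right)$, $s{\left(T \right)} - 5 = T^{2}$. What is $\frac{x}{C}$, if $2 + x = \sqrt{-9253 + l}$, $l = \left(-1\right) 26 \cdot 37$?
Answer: $\frac{2}{171} - \frac{i \sqrt{1135}}{57} \approx 0.011696 - 0.59105 i$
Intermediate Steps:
$l = -962$ ($l = \left(-26\right) 37 = -962$)
$s{\left(T \right)} = 5 + T^{2}$
$x = -2 + 3 i \sqrt{1135}$ ($x = -2 + \sqrt{-9253 - 962} = -2 + \sqrt{-10215} = -2 + 3 i \sqrt{1135} \approx -2.0 + 101.07 i$)
$C = -171$ ($C = \left(5 + 2^{2}\right) 1 \left(-19\right) = \left(5 + 4\right) 1 \left(-19\right) = 9 \cdot 1 \left(-19\right) = 9 \left(-19\right) = -171$)
$\frac{x}{C} = \frac{-2 + 3 i \sqrt{1135}}{-171} = \left(-2 + 3 i \sqrt{1135}\right) \left(- \frac{1}{171}\right) = \frac{2}{171} - \frac{i \sqrt{1135}}{57}$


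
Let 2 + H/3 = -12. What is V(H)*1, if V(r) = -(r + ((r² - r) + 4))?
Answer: -1768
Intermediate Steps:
H = -42 (H = -6 + 3*(-12) = -6 - 36 = -42)
V(r) = -4 - r² (V(r) = -(r + (4 + r² - r)) = -(4 + r²) = -4 - r²)
V(H)*1 = (-4 - 1*(-42)²)*1 = (-4 - 1*1764)*1 = (-4 - 1764)*1 = -1768*1 = -1768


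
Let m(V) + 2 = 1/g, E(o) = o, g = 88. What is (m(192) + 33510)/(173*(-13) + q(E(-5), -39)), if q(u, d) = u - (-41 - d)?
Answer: -2948705/198176 ≈ -14.879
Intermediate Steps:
m(V) = -175/88 (m(V) = -2 + 1/88 = -175/88)
q(u, d) = 41 + d + u (q(u, d) = u + (41 + d) = 41 + d + u)
(m(192) + 33510)/(173*(-13) + q(E(-5), -39)) = (-175/88 + 33510)/(173*(-13) + (41 - 39 - 5)) = 2948705/(88*(-2249 - 3)) = (2948705/88)/(-2252) = (2948705/88)*(-1/2252) = -2948705/198176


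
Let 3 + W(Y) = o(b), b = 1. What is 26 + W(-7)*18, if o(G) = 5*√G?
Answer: 62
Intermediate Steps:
W(Y) = 2 (W(Y) = -3 + 5*√1 = -3 + 5*1 = -3 + 5 = 2)
26 + W(-7)*18 = 26 + 2*18 = 26 + 36 = 62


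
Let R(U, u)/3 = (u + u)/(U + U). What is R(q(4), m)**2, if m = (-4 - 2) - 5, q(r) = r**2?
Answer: 1089/256 ≈ 4.2539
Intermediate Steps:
m = -11 (m = -6 - 5 = -11)
R(U, u) = 3*u/U (R(U, u) = 3*((u + u)/(U + U)) = 3*((2*u)/((2*U))) = 3*((2*u)*(1/(2*U))) = 3*(u/U) = 3*u/U)
R(q(4), m)**2 = (3*(-11)/4**2)**2 = (3*(-11)/16)**2 = (3*(-11)*(1/16))**2 = (-33/16)**2 = 1089/256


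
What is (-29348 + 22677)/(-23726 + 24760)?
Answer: -6671/1034 ≈ -6.4516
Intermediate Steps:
(-29348 + 22677)/(-23726 + 24760) = -6671/1034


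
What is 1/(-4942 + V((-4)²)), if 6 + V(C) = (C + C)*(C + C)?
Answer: -1/3924 ≈ -0.00025484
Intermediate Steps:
V(C) = -6 + 4*C² (V(C) = -6 + (C + C)*(C + C) = -6 + (2*C)*(2*C) = -6 + 4*C²)
1/(-4942 + V((-4)²)) = 1/(-4942 + (-6 + 4*((-4)²)²)) = 1/(-4942 + (-6 + 4*16²)) = 1/(-4942 + (-6 + 4*256)) = 1/(-4942 + (-6 + 1024)) = 1/(-4942 + 1018) = 1/(-3924) = -1/3924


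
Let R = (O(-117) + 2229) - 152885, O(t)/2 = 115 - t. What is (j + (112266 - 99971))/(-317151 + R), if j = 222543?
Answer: -234838/467343 ≈ -0.50250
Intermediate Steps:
O(t) = 230 - 2*t (O(t) = 2*(115 - t) = 230 - 2*t)
R = -150192 (R = ((230 - 2*(-117)) + 2229) - 152885 = ((230 + 234) + 2229) - 152885 = (464 + 2229) - 152885 = 2693 - 152885 = -150192)
(j + (112266 - 99971))/(-317151 + R) = (222543 + (112266 - 99971))/(-317151 - 150192) = (222543 + 12295)/(-467343) = 234838*(-1/467343) = -234838/467343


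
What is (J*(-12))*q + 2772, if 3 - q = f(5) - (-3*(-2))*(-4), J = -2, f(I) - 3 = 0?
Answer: 2196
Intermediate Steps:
f(I) = 3 (f(I) = 3 + 0 = 3)
q = -24 (q = 3 - (3 - (-3*(-2))*(-4)) = 3 - (3 - 6*(-4)) = 3 - (3 - 1*(-24)) = 3 - (3 + 24) = 3 - 1*27 = 3 - 27 = -24)
(J*(-12))*q + 2772 = -2*(-12)*(-24) + 2772 = 24*(-24) + 2772 = -576 + 2772 = 2196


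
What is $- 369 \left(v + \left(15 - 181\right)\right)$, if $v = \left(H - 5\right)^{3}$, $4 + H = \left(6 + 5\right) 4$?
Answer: $-15759621$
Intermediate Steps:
$H = 40$ ($H = -4 + \left(6 + 5\right) 4 = -4 + 11 \cdot 4 = -4 + 44 = 40$)
$v = 42875$ ($v = \left(40 - 5\right)^{3} = 35^{3} = 42875$)
$- 369 \left(v + \left(15 - 181\right)\right) = - 369 \left(42875 + \left(15 - 181\right)\right) = - 369 \left(42875 - 166\right) = \left(-369\right) 42709 = -15759621$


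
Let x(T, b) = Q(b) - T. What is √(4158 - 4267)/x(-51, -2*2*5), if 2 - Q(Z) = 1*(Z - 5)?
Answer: I*√109/78 ≈ 0.13385*I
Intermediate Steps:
Q(Z) = 7 - Z (Q(Z) = 2 - (Z - 5) = 2 - (-5 + Z) = 2 + (5 - Z) = 7 - Z)
x(T, b) = 7 - T - b (x(T, b) = (7 - b) - T = 7 - T - b)
√(4158 - 4267)/x(-51, -2*2*5) = √(4158 - 4267)/(7 - 1*(-51) - (-2*2)*5) = √(-109)/(7 + 51 - (-4)*5) = (I*√109)/(7 + 51 - 1*(-20)) = (I*√109)/(7 + 51 + 20) = (I*√109)/78 = (I*√109)*(1/78) = I*√109/78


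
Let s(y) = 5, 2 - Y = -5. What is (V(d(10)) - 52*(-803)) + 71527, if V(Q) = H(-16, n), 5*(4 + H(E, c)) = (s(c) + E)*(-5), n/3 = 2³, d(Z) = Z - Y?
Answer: 113290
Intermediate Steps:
Y = 7 (Y = 2 - 1*(-5) = 2 + 5 = 7)
d(Z) = -7 + Z (d(Z) = Z - 1*7 = Z - 7 = -7 + Z)
n = 24 (n = 3*2³ = 3*8 = 24)
H(E, c) = -9 - E (H(E, c) = -4 + ((5 + E)*(-5))/5 = -4 + (-25 - 5*E)/5 = -4 + (-5 - E) = -9 - E)
V(Q) = 7 (V(Q) = -9 - 1*(-16) = -9 + 16 = 7)
(V(d(10)) - 52*(-803)) + 71527 = (7 - 52*(-803)) + 71527 = (7 + 41756) + 71527 = 41763 + 71527 = 113290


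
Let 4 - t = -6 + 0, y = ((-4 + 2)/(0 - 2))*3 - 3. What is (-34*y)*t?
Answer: 0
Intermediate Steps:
y = 0 (y = -2/(-2)*3 - 3 = -2*(-1/2)*3 - 3 = 1*3 - 3 = 3 - 3 = 0)
t = 10 (t = 4 - (-6 + 0) = 4 - 1*(-6) = 4 + 6 = 10)
(-34*y)*t = -34*0*10 = 0*10 = 0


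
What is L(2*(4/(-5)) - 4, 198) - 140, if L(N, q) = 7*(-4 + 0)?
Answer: -168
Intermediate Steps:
L(N, q) = -28 (L(N, q) = 7*(-4) = -28)
L(2*(4/(-5)) - 4, 198) - 140 = -28 - 140 = -168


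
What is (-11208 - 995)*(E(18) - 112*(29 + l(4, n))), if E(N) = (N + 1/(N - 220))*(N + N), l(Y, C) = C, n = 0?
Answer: 3204727454/101 ≈ 3.1730e+7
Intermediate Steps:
E(N) = 2*N*(N + 1/(-220 + N)) (E(N) = (N + 1/(-220 + N))*(2*N) = 2*N*(N + 1/(-220 + N)))
(-11208 - 995)*(E(18) - 112*(29 + l(4, n))) = (-11208 - 995)*(2*18*(1 + 18**2 - 220*18)/(-220 + 18) - 112*(29 + 0)) = -12203*(2*18*(1 + 324 - 3960)/(-202) - 112*29) = -12203*(2*18*(-1/202)*(-3635) - 3248) = -12203*(65430/101 - 3248) = -12203*(-262618/101) = 3204727454/101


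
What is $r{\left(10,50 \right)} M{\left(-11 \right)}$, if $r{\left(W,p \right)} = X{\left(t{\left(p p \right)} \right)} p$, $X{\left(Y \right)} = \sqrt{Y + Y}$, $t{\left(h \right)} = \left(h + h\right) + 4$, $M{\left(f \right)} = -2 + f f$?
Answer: $35700 \sqrt{278} \approx 5.9524 \cdot 10^{5}$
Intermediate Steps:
$M{\left(f \right)} = -2 + f^{2}$
$t{\left(h \right)} = 4 + 2 h$ ($t{\left(h \right)} = 2 h + 4 = 4 + 2 h$)
$X{\left(Y \right)} = \sqrt{2} \sqrt{Y}$ ($X{\left(Y \right)} = \sqrt{2 Y} = \sqrt{2} \sqrt{Y}$)
$r{\left(W,p \right)} = p \sqrt{2} \sqrt{4 + 2 p^{2}}$ ($r{\left(W,p \right)} = \sqrt{2} \sqrt{4 + 2 p p} p = \sqrt{2} \sqrt{4 + 2 p^{2}} p = p \sqrt{2} \sqrt{4 + 2 p^{2}}$)
$r{\left(10,50 \right)} M{\left(-11 \right)} = 2 \cdot 50 \sqrt{2 + 50^{2}} \left(-2 + \left(-11\right)^{2}\right) = 2 \cdot 50 \sqrt{2 + 2500} \left(-2 + 121\right) = 2 \cdot 50 \sqrt{2502} \cdot 119 = 2 \cdot 50 \cdot 3 \sqrt{278} \cdot 119 = 300 \sqrt{278} \cdot 119 = 35700 \sqrt{278}$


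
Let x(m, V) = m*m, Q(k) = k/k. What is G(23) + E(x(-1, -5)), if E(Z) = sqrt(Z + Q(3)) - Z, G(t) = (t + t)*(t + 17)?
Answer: 1839 + sqrt(2) ≈ 1840.4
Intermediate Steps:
Q(k) = 1
G(t) = 2*t*(17 + t) (G(t) = (2*t)*(17 + t) = 2*t*(17 + t))
x(m, V) = m**2
E(Z) = sqrt(1 + Z) - Z (E(Z) = sqrt(Z + 1) - Z = sqrt(1 + Z) - Z)
G(23) + E(x(-1, -5)) = 2*23*(17 + 23) + (sqrt(1 + (-1)**2) - 1*(-1)**2) = 2*23*40 + (sqrt(1 + 1) - 1*1) = 1840 + (sqrt(2) - 1) = 1840 + (-1 + sqrt(2)) = 1839 + sqrt(2)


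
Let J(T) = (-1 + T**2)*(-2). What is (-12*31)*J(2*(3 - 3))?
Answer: -744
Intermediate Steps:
J(T) = 2 - 2*T**2
(-12*31)*J(2*(3 - 3)) = (-12*31)*(2 - 2*4*(3 - 3)**2) = -372*(2 - 2*(2*0)**2) = -372*(2 - 2*0**2) = -372*(2 - 2*0) = -372*(2 + 0) = -372*2 = -744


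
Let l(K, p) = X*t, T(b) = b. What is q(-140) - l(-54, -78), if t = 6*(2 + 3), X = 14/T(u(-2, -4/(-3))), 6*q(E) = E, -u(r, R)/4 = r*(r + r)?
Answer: -245/24 ≈ -10.208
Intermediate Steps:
u(r, R) = -8*r**2 (u(r, R) = -4*r*(r + r) = -4*r*2*r = -8*r**2)
q(E) = E/6
X = -7/16 (X = 14/((-8*(-2)**2)) = 14/((-8*4)) = 14/(-32) = 14*(-1/32) = -7/16 ≈ -0.43750)
t = 30 (t = 6*5 = 30)
l(K, p) = -105/8 (l(K, p) = -7/16*30 = -105/8)
q(-140) - l(-54, -78) = (1/6)*(-140) - 1*(-105/8) = -70/3 + 105/8 = -245/24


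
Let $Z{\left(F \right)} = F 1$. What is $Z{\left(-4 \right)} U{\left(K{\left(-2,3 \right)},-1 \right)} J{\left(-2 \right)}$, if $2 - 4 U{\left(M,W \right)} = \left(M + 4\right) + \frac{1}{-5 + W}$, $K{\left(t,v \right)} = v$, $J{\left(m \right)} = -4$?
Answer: $- \frac{58}{3} \approx -19.333$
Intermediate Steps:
$U{\left(M,W \right)} = - \frac{1}{2} - \frac{M}{4} - \frac{1}{4 \left(-5 + W\right)}$ ($U{\left(M,W \right)} = \frac{1}{2} - \frac{\left(M + 4\right) + \frac{1}{-5 + W}}{4} = \frac{1}{2} - \frac{\left(4 + M\right) + \frac{1}{-5 + W}}{4} = \frac{1}{2} - \frac{4 + M + \frac{1}{-5 + W}}{4} = \frac{1}{2} - \left(1 + \frac{M}{4} + \frac{1}{4 \left(-5 + W\right)}\right) = - \frac{1}{2} - \frac{M}{4} - \frac{1}{4 \left(-5 + W\right)}$)
$Z{\left(F \right)} = F$
$Z{\left(-4 \right)} U{\left(K{\left(-2,3 \right)},-1 \right)} J{\left(-2 \right)} = - 4 \frac{9 - -2 + 5 \cdot 3 - 3 \left(-1\right)}{4 \left(-5 - 1\right)} \left(-4\right) = - 4 \frac{9 + 2 + 15 + 3}{4 \left(-6\right)} \left(-4\right) = - 4 \cdot \frac{1}{4} \left(- \frac{1}{6}\right) 29 \left(-4\right) = \left(-4\right) \left(- \frac{29}{24}\right) \left(-4\right) = \frac{29}{6} \left(-4\right) = - \frac{58}{3}$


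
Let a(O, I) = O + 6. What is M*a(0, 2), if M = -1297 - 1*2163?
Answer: -20760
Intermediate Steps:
a(O, I) = 6 + O
M = -3460 (M = -1297 - 2163 = -3460)
M*a(0, 2) = -3460*(6 + 0) = -3460*6 = -20760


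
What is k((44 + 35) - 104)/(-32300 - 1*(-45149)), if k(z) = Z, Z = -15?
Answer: -5/4283 ≈ -0.0011674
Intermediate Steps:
k(z) = -15
k((44 + 35) - 104)/(-32300 - 1*(-45149)) = -15/(-32300 - 1*(-45149)) = -15/(-32300 + 45149) = -15/12849 = -15*1/12849 = -5/4283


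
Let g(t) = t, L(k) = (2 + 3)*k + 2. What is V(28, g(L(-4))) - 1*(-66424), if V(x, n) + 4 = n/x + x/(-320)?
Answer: 37194791/560 ≈ 66419.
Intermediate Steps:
L(k) = 2 + 5*k (L(k) = 5*k + 2 = 2 + 5*k)
V(x, n) = -4 - x/320 + n/x (V(x, n) = -4 + (n/x + x/(-320)) = -4 + (n/x + x*(-1/320)) = -4 + (n/x - x/320) = -4 + (-x/320 + n/x) = -4 - x/320 + n/x)
V(28, g(L(-4))) - 1*(-66424) = (-4 - 1/320*28 + (2 + 5*(-4))/28) - 1*(-66424) = (-4 - 7/80 + (2 - 20)*(1/28)) + 66424 = (-4 - 7/80 - 18*1/28) + 66424 = (-4 - 7/80 - 9/14) + 66424 = -2649/560 + 66424 = 37194791/560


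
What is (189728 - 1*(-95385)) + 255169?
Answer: 540282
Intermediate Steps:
(189728 - 1*(-95385)) + 255169 = (189728 + 95385) + 255169 = 285113 + 255169 = 540282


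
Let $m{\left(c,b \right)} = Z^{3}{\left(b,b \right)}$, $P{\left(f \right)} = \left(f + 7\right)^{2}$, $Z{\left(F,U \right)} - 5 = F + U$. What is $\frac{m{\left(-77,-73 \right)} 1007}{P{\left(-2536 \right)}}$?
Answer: $- \frac{104549761}{236883} \approx -441.36$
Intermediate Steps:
$Z{\left(F,U \right)} = 5 + F + U$ ($Z{\left(F,U \right)} = 5 + \left(F + U\right) = 5 + F + U$)
$P{\left(f \right)} = \left(7 + f\right)^{2}$
$m{\left(c,b \right)} = \left(5 + 2 b\right)^{3}$ ($m{\left(c,b \right)} = \left(5 + b + b\right)^{3} = \left(5 + 2 b\right)^{3}$)
$\frac{m{\left(-77,-73 \right)} 1007}{P{\left(-2536 \right)}} = \frac{\left(5 + 2 \left(-73\right)\right)^{3} \cdot 1007}{\left(7 - 2536\right)^{2}} = \frac{\left(5 - 146\right)^{3} \cdot 1007}{\left(-2529\right)^{2}} = \frac{\left(-141\right)^{3} \cdot 1007}{6395841} = \left(-2803221\right) 1007 \cdot \frac{1}{6395841} = \left(-2822843547\right) \frac{1}{6395841} = - \frac{104549761}{236883}$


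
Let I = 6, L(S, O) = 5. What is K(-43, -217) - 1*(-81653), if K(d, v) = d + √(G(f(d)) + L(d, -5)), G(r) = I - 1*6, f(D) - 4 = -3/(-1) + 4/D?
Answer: 81610 + √5 ≈ 81612.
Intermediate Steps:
f(D) = 7 + 4/D (f(D) = 4 + (-3/(-1) + 4/D) = 4 + (-3*(-1) + 4/D) = 4 + (3 + 4/D) = 7 + 4/D)
G(r) = 0 (G(r) = 6 - 1*6 = 6 - 6 = 0)
K(d, v) = d + √5 (K(d, v) = d + √(0 + 5) = d + √5)
K(-43, -217) - 1*(-81653) = (-43 + √5) - 1*(-81653) = (-43 + √5) + 81653 = 81610 + √5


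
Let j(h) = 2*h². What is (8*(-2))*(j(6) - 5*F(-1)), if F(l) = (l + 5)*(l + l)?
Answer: -1792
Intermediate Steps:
F(l) = 2*l*(5 + l) (F(l) = (5 + l)*(2*l) = 2*l*(5 + l))
(8*(-2))*(j(6) - 5*F(-1)) = (8*(-2))*(2*6² - 10*(-1)*(5 - 1)) = -16*(2*36 - 10*(-1)*4) = -16*(72 - 5*(-8)) = -16*(72 + 40) = -16*112 = -1792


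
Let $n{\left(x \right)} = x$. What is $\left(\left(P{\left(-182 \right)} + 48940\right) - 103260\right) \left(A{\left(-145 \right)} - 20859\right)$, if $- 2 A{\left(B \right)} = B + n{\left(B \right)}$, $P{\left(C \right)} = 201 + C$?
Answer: $1124790914$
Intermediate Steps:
$A{\left(B \right)} = - B$ ($A{\left(B \right)} = - \frac{B + B}{2} = - \frac{2 B}{2} = - B$)
$\left(\left(P{\left(-182 \right)} + 48940\right) - 103260\right) \left(A{\left(-145 \right)} - 20859\right) = \left(\left(\left(201 - 182\right) + 48940\right) - 103260\right) \left(\left(-1\right) \left(-145\right) - 20859\right) = \left(\left(19 + 48940\right) - 103260\right) \left(145 - 20859\right) = \left(48959 - 103260\right) \left(-20714\right) = \left(-54301\right) \left(-20714\right) = 1124790914$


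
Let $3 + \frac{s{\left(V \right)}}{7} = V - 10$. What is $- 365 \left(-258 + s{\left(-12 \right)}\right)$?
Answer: $158045$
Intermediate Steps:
$s{\left(V \right)} = -91 + 7 V$ ($s{\left(V \right)} = -21 + 7 \left(V - 10\right) = -21 + 7 \left(-10 + V\right) = -21 + \left(-70 + 7 V\right) = -91 + 7 V$)
$- 365 \left(-258 + s{\left(-12 \right)}\right) = - 365 \left(-258 + \left(-91 + 7 \left(-12\right)\right)\right) = - 365 \left(-258 - 175\right) = \left(-365\right) \left(-433\right) = 158045$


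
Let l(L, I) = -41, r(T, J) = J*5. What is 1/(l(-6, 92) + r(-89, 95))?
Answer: 1/434 ≈ 0.0023041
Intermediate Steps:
r(T, J) = 5*J
1/(l(-6, 92) + r(-89, 95)) = 1/(-41 + 5*95) = 1/(-41 + 475) = 1/434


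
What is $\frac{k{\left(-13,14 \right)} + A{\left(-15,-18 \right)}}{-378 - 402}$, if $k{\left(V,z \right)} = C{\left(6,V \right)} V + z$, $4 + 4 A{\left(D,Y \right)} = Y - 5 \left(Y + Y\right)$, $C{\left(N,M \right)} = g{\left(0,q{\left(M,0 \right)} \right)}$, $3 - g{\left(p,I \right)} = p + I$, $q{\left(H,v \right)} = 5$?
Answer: $- \frac{53}{520} \approx -0.10192$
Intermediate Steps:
$g{\left(p,I \right)} = 3 - I - p$ ($g{\left(p,I \right)} = 3 - \left(p + I\right) = 3 - \left(I + p\right) = 3 - I - p$)
$C{\left(N,M \right)} = -2$ ($C{\left(N,M \right)} = 3 - 5 - 0 = 3 - 5 + 0 = -2$)
$A{\left(D,Y \right)} = -1 - \frac{9 Y}{4}$ ($A{\left(D,Y \right)} = -1 + \frac{Y - 5 \left(Y + Y\right)}{4} = -1 + \frac{Y - 5 \cdot 2 Y}{4} = -1 + \frac{Y - 10 Y}{4} = -1 + \frac{\left(-9\right) Y}{4} = -1 - \frac{9 Y}{4}$)
$k{\left(V,z \right)} = z - 2 V$ ($k{\left(V,z \right)} = - 2 V + z = z - 2 V$)
$\frac{k{\left(-13,14 \right)} + A{\left(-15,-18 \right)}}{-378 - 402} = \frac{\left(14 - -26\right) - - \frac{79}{2}}{-378 - 402} = \frac{\left(14 + 26\right) + \left(-1 + \frac{81}{2}\right)}{-780} = \left(40 + \frac{79}{2}\right) \left(- \frac{1}{780}\right) = \frac{159}{2} \left(- \frac{1}{780}\right) = - \frac{53}{520}$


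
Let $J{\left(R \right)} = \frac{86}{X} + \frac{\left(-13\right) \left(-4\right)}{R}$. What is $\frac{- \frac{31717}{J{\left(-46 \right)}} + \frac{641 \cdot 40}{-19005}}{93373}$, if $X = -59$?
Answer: $\frac{163576912633}{1246446634776} \approx 0.13123$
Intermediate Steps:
$J{\left(R \right)} = - \frac{86}{59} + \frac{52}{R}$ ($J{\left(R \right)} = \frac{86}{-59} + \frac{\left(-13\right) \left(-4\right)}{R} = 86 \left(- \frac{1}{59}\right) + \frac{52}{R} = - \frac{86}{59} + \frac{52}{R}$)
$\frac{- \frac{31717}{J{\left(-46 \right)}} + \frac{641 \cdot 40}{-19005}}{93373} = \frac{- \frac{31717}{- \frac{86}{59} + \frac{52}{-46}} + \frac{641 \cdot 40}{-19005}}{93373} = \left(- \frac{31717}{- \frac{86}{59} + 52 \left(- \frac{1}{46}\right)} + 25640 \left(- \frac{1}{19005}\right)\right) \frac{1}{93373} = \left(- \frac{31717}{- \frac{86}{59} - \frac{26}{23}} - \frac{5128}{3801}\right) \frac{1}{93373} = \left(- \frac{31717}{- \frac{3512}{1357}} - \frac{5128}{3801}\right) \frac{1}{93373} = \left(\left(-31717\right) \left(- \frac{1357}{3512}\right) - \frac{5128}{3801}\right) \frac{1}{93373} = \left(\frac{43039969}{3512} - \frac{5128}{3801}\right) \frac{1}{93373} = \frac{163576912633}{13349112} \cdot \frac{1}{93373} = \frac{163576912633}{1246446634776}$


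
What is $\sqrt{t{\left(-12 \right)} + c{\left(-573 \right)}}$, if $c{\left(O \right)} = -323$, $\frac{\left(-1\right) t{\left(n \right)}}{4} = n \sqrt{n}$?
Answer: $\sqrt{-323 + 96 i \sqrt{3}} \approx 4.4881 + 18.524 i$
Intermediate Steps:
$t{\left(n \right)} = - 4 n^{\frac{3}{2}}$ ($t{\left(n \right)} = - 4 n \sqrt{n} = - 4 n^{\frac{3}{2}}$)
$\sqrt{t{\left(-12 \right)} + c{\left(-573 \right)}} = \sqrt{- 4 \left(-12\right)^{\frac{3}{2}} - 323} = \sqrt{- 4 \left(- 24 i \sqrt{3}\right) - 323} = \sqrt{96 i \sqrt{3} - 323} = \sqrt{-323 + 96 i \sqrt{3}}$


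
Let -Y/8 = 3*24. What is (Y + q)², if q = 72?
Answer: 254016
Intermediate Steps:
Y = -576 (Y = -24*24 = -8*72 = -576)
(Y + q)² = (-576 + 72)² = (-504)² = 254016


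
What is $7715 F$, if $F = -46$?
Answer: $-354890$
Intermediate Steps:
$7715 F = 7715 \left(-46\right) = -354890$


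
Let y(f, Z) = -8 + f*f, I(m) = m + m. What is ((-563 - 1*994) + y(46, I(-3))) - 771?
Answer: -220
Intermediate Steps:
I(m) = 2*m
y(f, Z) = -8 + f²
((-563 - 1*994) + y(46, I(-3))) - 771 = ((-563 - 1*994) + (-8 + 46²)) - 771 = ((-563 - 994) + (-8 + 2116)) - 771 = (-1557 + 2108) - 771 = 551 - 771 = -220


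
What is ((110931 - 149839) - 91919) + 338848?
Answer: 208021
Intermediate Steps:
((110931 - 149839) - 91919) + 338848 = (-38908 - 91919) + 338848 = -130827 + 338848 = 208021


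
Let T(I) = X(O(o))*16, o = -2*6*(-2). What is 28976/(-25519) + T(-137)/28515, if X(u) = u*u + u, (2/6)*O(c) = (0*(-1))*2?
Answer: -28976/25519 ≈ -1.1355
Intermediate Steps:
o = 24 (o = -12*(-2) = 24)
O(c) = 0 (O(c) = 3*((0*(-1))*2) = 3*(0*2) = 3*0 = 0)
X(u) = u + u² (X(u) = u² + u = u + u²)
T(I) = 0 (T(I) = (0*(1 + 0))*16 = (0*1)*16 = 0*16 = 0)
28976/(-25519) + T(-137)/28515 = 28976/(-25519) + 0/28515 = 28976*(-1/25519) + 0*(1/28515) = -28976/25519 + 0 = -28976/25519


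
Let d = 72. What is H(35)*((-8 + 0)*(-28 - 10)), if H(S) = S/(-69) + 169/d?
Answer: 115786/207 ≈ 559.35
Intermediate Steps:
H(S) = 169/72 - S/69 (H(S) = S/(-69) + 169/72 = S*(-1/69) + 169*(1/72) = -S/69 + 169/72 = 169/72 - S/69)
H(35)*((-8 + 0)*(-28 - 10)) = (169/72 - 1/69*35)*((-8 + 0)*(-28 - 10)) = (169/72 - 35/69)*(-8*(-38)) = (3047/1656)*304 = 115786/207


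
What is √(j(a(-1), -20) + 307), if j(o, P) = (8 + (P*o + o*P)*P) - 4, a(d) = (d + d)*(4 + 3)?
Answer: I*√10889 ≈ 104.35*I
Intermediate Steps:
a(d) = 14*d (a(d) = (2*d)*7 = 14*d)
j(o, P) = 4 + 2*o*P² (j(o, P) = (8 + (P*o + P*o)*P) - 4 = (8 + (2*P*o)*P) - 4 = (8 + 2*o*P²) - 4 = 4 + 2*o*P²)
√(j(a(-1), -20) + 307) = √((4 + 2*(14*(-1))*(-20)²) + 307) = √((4 + 2*(-14)*400) + 307) = √((4 - 11200) + 307) = √(-11196 + 307) = √(-10889) = I*√10889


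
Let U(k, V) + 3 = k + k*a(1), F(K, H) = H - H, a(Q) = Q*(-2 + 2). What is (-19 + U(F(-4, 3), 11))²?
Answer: 484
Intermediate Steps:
a(Q) = 0 (a(Q) = Q*0 = 0)
F(K, H) = 0
U(k, V) = -3 + k (U(k, V) = -3 + (k + k*0) = -3 + (k + 0) = -3 + k)
(-19 + U(F(-4, 3), 11))² = (-19 + (-3 + 0))² = (-19 - 3)² = (-22)² = 484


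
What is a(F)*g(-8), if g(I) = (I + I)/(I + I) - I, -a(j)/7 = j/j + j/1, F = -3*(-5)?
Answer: -1008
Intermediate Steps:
F = 15
a(j) = -7 - 7*j (a(j) = -7*(j/j + j/1) = -7*(1 + j*1) = -7*(1 + j) = -7 - 7*j)
g(I) = 1 - I (g(I) = (2*I)/((2*I)) - I = (2*I)*(1/(2*I)) - I = 1 - I)
a(F)*g(-8) = (-7 - 7*15)*(1 - 1*(-8)) = (-7 - 105)*(1 + 8) = -112*9 = -1008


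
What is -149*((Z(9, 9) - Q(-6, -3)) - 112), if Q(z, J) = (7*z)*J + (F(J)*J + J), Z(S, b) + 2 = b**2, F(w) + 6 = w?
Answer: 27267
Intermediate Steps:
F(w) = -6 + w
Z(S, b) = -2 + b**2
Q(z, J) = J + J*(-6 + J) + 7*J*z (Q(z, J) = (7*z)*J + ((-6 + J)*J + J) = 7*J*z + (J*(-6 + J) + J) = 7*J*z + (J + J*(-6 + J)) = J + J*(-6 + J) + 7*J*z)
-149*((Z(9, 9) - Q(-6, -3)) - 112) = -149*(((-2 + 9**2) - (-3)*(-5 - 3 + 7*(-6))) - 112) = -149*(((-2 + 81) - (-3)*(-5 - 3 - 42)) - 112) = -149*((79 - (-3)*(-50)) - 112) = -149*((79 - 1*150) - 112) = -149*((79 - 150) - 112) = -149*(-71 - 112) = -149*(-183) = 27267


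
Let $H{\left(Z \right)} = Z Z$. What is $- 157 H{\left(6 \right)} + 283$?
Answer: $-5369$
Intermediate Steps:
$H{\left(Z \right)} = Z^{2}$
$- 157 H{\left(6 \right)} + 283 = - 157 \cdot 6^{2} + 283 = \left(-157\right) 36 + 283 = -5652 + 283 = -5369$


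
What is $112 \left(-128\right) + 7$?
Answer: $-14329$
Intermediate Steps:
$112 \left(-128\right) + 7 = -14336 + 7 = -14329$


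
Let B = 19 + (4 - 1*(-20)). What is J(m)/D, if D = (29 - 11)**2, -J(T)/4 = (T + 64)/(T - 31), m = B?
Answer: -107/972 ≈ -0.11008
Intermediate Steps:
B = 43 (B = 19 + (4 + 20) = 19 + 24 = 43)
m = 43
J(T) = -4*(64 + T)/(-31 + T) (J(T) = -4*(T + 64)/(T - 31) = -4*(64 + T)/(-31 + T))
D = 324 (D = 18**2 = 324)
J(m)/D = (4*(-64 - 1*43)/(-31 + 43))/324 = (4*(-64 - 43)/12)*(1/324) = (4*(1/12)*(-107))*(1/324) = -107/3*1/324 = -107/972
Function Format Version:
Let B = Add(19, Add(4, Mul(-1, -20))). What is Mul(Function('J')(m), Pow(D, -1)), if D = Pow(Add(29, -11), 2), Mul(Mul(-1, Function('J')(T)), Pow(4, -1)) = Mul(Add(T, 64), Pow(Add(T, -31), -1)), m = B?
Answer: Rational(-107, 972) ≈ -0.11008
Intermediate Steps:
B = 43 (B = Add(19, Add(4, 20)) = Add(19, 24) = 43)
m = 43
Function('J')(T) = Mul(-4, Pow(Add(-31, T), -1), Add(64, T)) (Function('J')(T) = Mul(-4, Mul(Add(T, 64), Pow(Add(T, -31), -1))) = Mul(-4, Mul(Add(64, T), Pow(Add(-31, T), -1))) = Mul(-4, Mul(Pow(Add(-31, T), -1), Add(64, T))) = Mul(-4, Pow(Add(-31, T), -1), Add(64, T)))
D = 324 (D = Pow(18, 2) = 324)
Mul(Function('J')(m), Pow(D, -1)) = Mul(Mul(4, Pow(Add(-31, 43), -1), Add(-64, Mul(-1, 43))), Pow(324, -1)) = Mul(Mul(4, Pow(12, -1), Add(-64, -43)), Rational(1, 324)) = Mul(Mul(4, Rational(1, 12), -107), Rational(1, 324)) = Mul(Rational(-107, 3), Rational(1, 324)) = Rational(-107, 972)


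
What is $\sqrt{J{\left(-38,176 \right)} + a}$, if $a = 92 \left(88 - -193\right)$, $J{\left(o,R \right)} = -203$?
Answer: $\sqrt{25649} \approx 160.15$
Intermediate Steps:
$a = 25852$ ($a = 92 \left(88 + 193\right) = 92 \cdot 281 = 25852$)
$\sqrt{J{\left(-38,176 \right)} + a} = \sqrt{-203 + 25852} = \sqrt{25649}$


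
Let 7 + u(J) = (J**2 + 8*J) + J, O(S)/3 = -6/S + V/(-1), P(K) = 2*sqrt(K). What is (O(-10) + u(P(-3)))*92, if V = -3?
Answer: -3772/5 + 1656*I*sqrt(3) ≈ -754.4 + 2868.3*I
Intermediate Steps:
O(S) = 9 - 18/S (O(S) = 3*(-6/S - 3/(-1)) = 3*(-6/S - 3*(-1)) = 3*(-6/S + 3) = 3*(3 - 6/S) = 9 - 18/S)
u(J) = -7 + J**2 + 9*J (u(J) = -7 + ((J**2 + 8*J) + J) = -7 + (J**2 + 9*J) = -7 + J**2 + 9*J)
(O(-10) + u(P(-3)))*92 = ((9 - 18/(-10)) + (-7 + (2*sqrt(-3))**2 + 9*(2*sqrt(-3))))*92 = ((9 - 18*(-1/10)) + (-7 + (2*(I*sqrt(3)))**2 + 9*(2*(I*sqrt(3)))))*92 = ((9 + 9/5) + (-7 + (2*I*sqrt(3))**2 + 9*(2*I*sqrt(3))))*92 = (54/5 + (-7 - 12 + 18*I*sqrt(3)))*92 = (54/5 + (-19 + 18*I*sqrt(3)))*92 = (-41/5 + 18*I*sqrt(3))*92 = -3772/5 + 1656*I*sqrt(3)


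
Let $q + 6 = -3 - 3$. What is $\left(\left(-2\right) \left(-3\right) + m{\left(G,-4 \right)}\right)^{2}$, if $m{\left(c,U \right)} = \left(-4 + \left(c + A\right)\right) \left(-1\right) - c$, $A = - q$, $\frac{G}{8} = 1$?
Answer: $324$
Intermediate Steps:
$G = 8$ ($G = 8 \cdot 1 = 8$)
$q = -12$ ($q = -6 - 6 = -12$)
$A = 12$ ($A = \left(-1\right) \left(-12\right) = 12$)
$m{\left(c,U \right)} = -8 - 2 c$ ($m{\left(c,U \right)} = \left(-4 + \left(c + 12\right)\right) \left(-1\right) - c = \left(-4 + \left(12 + c\right)\right) \left(-1\right) - c = \left(8 + c\right) \left(-1\right) - c = \left(-8 - c\right) - c = -8 - 2 c$)
$\left(\left(-2\right) \left(-3\right) + m{\left(G,-4 \right)}\right)^{2} = \left(\left(-2\right) \left(-3\right) - 24\right)^{2} = \left(6 - 24\right)^{2} = \left(-18\right)^{2} = 324$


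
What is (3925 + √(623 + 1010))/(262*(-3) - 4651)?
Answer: -3925/5437 - √1633/5437 ≈ -0.72934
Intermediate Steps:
(3925 + √(623 + 1010))/(262*(-3) - 4651) = (3925 + √1633)/(-786 - 4651) = (3925 + √1633)/(-5437) = (3925 + √1633)*(-1/5437) = -3925/5437 - √1633/5437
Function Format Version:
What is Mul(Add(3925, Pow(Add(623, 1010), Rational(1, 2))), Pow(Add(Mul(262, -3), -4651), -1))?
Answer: Add(Rational(-3925, 5437), Mul(Rational(-1, 5437), Pow(1633, Rational(1, 2)))) ≈ -0.72934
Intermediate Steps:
Mul(Add(3925, Pow(Add(623, 1010), Rational(1, 2))), Pow(Add(Mul(262, -3), -4651), -1)) = Mul(Add(3925, Pow(1633, Rational(1, 2))), Pow(Add(-786, -4651), -1)) = Mul(Add(3925, Pow(1633, Rational(1, 2))), Pow(-5437, -1)) = Mul(Add(3925, Pow(1633, Rational(1, 2))), Rational(-1, 5437)) = Add(Rational(-3925, 5437), Mul(Rational(-1, 5437), Pow(1633, Rational(1, 2))))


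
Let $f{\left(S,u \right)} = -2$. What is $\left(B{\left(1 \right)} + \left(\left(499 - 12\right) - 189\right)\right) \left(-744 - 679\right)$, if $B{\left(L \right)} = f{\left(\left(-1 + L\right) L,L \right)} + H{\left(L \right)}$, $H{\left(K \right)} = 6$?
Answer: $-429746$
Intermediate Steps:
$B{\left(L \right)} = 4$ ($B{\left(L \right)} = -2 + 6 = 4$)
$\left(B{\left(1 \right)} + \left(\left(499 - 12\right) - 189\right)\right) \left(-744 - 679\right) = \left(4 + \left(\left(499 - 12\right) - 189\right)\right) \left(-744 - 679\right) = \left(4 + \left(487 - 189\right)\right) \left(-1423\right) = \left(4 + 298\right) \left(-1423\right) = 302 \left(-1423\right) = -429746$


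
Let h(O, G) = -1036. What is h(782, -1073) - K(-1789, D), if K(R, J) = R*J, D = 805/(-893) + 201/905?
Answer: -1819477188/808165 ≈ -2251.4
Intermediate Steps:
D = -549032/808165 (D = 805*(-1/893) + 201*(1/905) = -805/893 + 201/905 = -549032/808165 ≈ -0.67936)
K(R, J) = J*R
h(782, -1073) - K(-1789, D) = -1036 - (-549032)*(-1789)/808165 = -1036 - 1*982218248/808165 = -1036 - 982218248/808165 = -1819477188/808165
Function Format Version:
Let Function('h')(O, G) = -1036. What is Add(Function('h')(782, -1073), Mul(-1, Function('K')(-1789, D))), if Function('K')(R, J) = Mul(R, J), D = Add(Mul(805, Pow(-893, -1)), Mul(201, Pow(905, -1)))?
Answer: Rational(-1819477188, 808165) ≈ -2251.4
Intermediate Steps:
D = Rational(-549032, 808165) (D = Add(Mul(805, Rational(-1, 893)), Mul(201, Rational(1, 905))) = Add(Rational(-805, 893), Rational(201, 905)) = Rational(-549032, 808165) ≈ -0.67936)
Function('K')(R, J) = Mul(J, R)
Add(Function('h')(782, -1073), Mul(-1, Function('K')(-1789, D))) = Add(-1036, Mul(-1, Mul(Rational(-549032, 808165), -1789))) = Add(-1036, Mul(-1, Rational(982218248, 808165))) = Add(-1036, Rational(-982218248, 808165)) = Rational(-1819477188, 808165)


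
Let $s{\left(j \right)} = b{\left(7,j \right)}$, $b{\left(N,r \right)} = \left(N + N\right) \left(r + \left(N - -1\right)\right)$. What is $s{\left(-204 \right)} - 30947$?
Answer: $-33691$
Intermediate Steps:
$b{\left(N,r \right)} = 2 N \left(1 + N + r\right)$ ($b{\left(N,r \right)} = 2 N \left(r + \left(N + 1\right)\right) = 2 N \left(r + \left(1 + N\right)\right) = 2 N \left(1 + N + r\right)$)
$s{\left(j \right)} = 112 + 14 j$ ($s{\left(j \right)} = 2 \cdot 7 \left(1 + 7 + j\right) = 2 \cdot 7 \left(8 + j\right) = 112 + 14 j$)
$s{\left(-204 \right)} - 30947 = \left(112 + 14 \left(-204\right)\right) - 30947 = \left(112 - 2856\right) - 30947 = -2744 - 30947 = -33691$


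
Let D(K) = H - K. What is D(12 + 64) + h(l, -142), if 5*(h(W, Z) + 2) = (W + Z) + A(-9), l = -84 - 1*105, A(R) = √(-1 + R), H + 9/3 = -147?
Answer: -1471/5 + I*√10/5 ≈ -294.2 + 0.63246*I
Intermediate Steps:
H = -150 (H = -3 - 147 = -150)
D(K) = -150 - K
l = -189 (l = -84 - 105 = -189)
h(W, Z) = -2 + W/5 + Z/5 + I*√10/5 (h(W, Z) = -2 + ((W + Z) + √(-1 - 9))/5 = -2 + ((W + Z) + √(-10))/5 = -2 + ((W + Z) + I*√10)/5 = -2 + (W + Z + I*√10)/5 = -2 + (W/5 + Z/5 + I*√10/5) = -2 + W/5 + Z/5 + I*√10/5)
D(12 + 64) + h(l, -142) = (-150 - (12 + 64)) + (-2 + (⅕)*(-189) + (⅕)*(-142) + I*√10/5) = (-150 - 1*76) + (-2 - 189/5 - 142/5 + I*√10/5) = (-150 - 76) + (-341/5 + I*√10/5) = -226 + (-341/5 + I*√10/5) = -1471/5 + I*√10/5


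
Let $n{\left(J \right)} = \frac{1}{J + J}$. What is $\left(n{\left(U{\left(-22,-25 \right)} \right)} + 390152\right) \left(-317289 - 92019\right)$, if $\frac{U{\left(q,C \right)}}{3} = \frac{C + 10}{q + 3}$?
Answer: $- \frac{2395386318382}{15} \approx -1.5969 \cdot 10^{11}$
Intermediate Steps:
$U{\left(q,C \right)} = \frac{3 \left(10 + C\right)}{3 + q}$ ($U{\left(q,C \right)} = 3 \frac{C + 10}{q + 3} = 3 \frac{10 + C}{3 + q} = \frac{3 \left(10 + C\right)}{3 + q}$)
$n{\left(J \right)} = \frac{1}{2 J}$
$\left(n{\left(U{\left(-22,-25 \right)} \right)} + 390152\right) \left(-317289 - 92019\right) = \left(\frac{1}{2 \frac{3 \left(10 - 25\right)}{3 - 22}} + 390152\right) \left(-317289 - 92019\right) = \left(\frac{1}{2 \cdot 3 \frac{1}{-19} \left(-15\right)} + 390152\right) \left(-409308\right) = \left(\frac{1}{2 \cdot 3 \left(- \frac{1}{19}\right) \left(-15\right)} + 390152\right) \left(-409308\right) = \left(\frac{1}{2 \cdot \frac{45}{19}} + 390152\right) \left(-409308\right) = \left(\frac{1}{2} \cdot \frac{19}{45} + 390152\right) \left(-409308\right) = \left(\frac{19}{90} + 390152\right) \left(-409308\right) = \frac{35113699}{90} \left(-409308\right) = - \frac{2395386318382}{15}$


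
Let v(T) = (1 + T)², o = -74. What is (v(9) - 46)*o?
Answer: -3996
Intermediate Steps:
(v(9) - 46)*o = ((1 + 9)² - 46)*(-74) = (10² - 46)*(-74) = (100 - 46)*(-74) = 54*(-74) = -3996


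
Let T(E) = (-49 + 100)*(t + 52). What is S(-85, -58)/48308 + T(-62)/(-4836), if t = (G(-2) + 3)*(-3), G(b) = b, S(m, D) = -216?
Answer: -780553/1497548 ≈ -0.52122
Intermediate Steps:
t = -3 (t = (-2 + 3)*(-3) = 1*(-3) = -3)
T(E) = 2499 (T(E) = (-49 + 100)*(-3 + 52) = 51*49 = 2499)
S(-85, -58)/48308 + T(-62)/(-4836) = -216/48308 + 2499/(-4836) = -216*1/48308 + 2499*(-1/4836) = -54/12077 - 833/1612 = -780553/1497548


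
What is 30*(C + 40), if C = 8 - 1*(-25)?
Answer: 2190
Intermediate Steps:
C = 33 (C = 8 + 25 = 33)
30*(C + 40) = 30*(33 + 40) = 30*73 = 2190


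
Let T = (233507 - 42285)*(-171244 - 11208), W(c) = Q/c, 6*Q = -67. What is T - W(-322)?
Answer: -67405231816675/1932 ≈ -3.4889e+10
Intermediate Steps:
Q = -67/6 (Q = (⅙)*(-67) = -67/6 ≈ -11.167)
W(c) = -67/(6*c)
T = -34888836344 (T = 191222*(-182452) = -34888836344)
T - W(-322) = -34888836344 - (-67)/(6*(-322)) = -34888836344 - (-67)*(-1)/(6*322) = -34888836344 - 1*67/1932 = -34888836344 - 67/1932 = -67405231816675/1932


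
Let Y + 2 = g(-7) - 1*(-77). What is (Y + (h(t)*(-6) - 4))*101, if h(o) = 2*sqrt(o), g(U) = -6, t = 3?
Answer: 6565 - 1212*sqrt(3) ≈ 4465.8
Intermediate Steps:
Y = 69 (Y = -2 + (-6 - 1*(-77)) = -2 + (-6 + 77) = -2 + 71 = 69)
(Y + (h(t)*(-6) - 4))*101 = (69 + ((2*sqrt(3))*(-6) - 4))*101 = (69 + (-12*sqrt(3) - 4))*101 = (69 + (-4 - 12*sqrt(3)))*101 = (65 - 12*sqrt(3))*101 = 6565 - 1212*sqrt(3)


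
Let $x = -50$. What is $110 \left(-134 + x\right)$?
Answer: $-20240$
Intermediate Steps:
$110 \left(-134 + x\right) = 110 \left(-134 - 50\right) = 110 \left(-184\right) = -20240$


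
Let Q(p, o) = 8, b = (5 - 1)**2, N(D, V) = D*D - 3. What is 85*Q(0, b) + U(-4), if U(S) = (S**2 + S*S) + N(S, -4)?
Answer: 725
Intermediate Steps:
N(D, V) = -3 + D**2 (N(D, V) = D**2 - 3 = -3 + D**2)
b = 16 (b = 4**2 = 16)
U(S) = -3 + 3*S**2 (U(S) = (S**2 + S*S) + (-3 + S**2) = (S**2 + S**2) + (-3 + S**2) = 2*S**2 + (-3 + S**2) = -3 + 3*S**2)
85*Q(0, b) + U(-4) = 85*8 + (-3 + 3*(-4)**2) = 680 + (-3 + 3*16) = 680 + (-3 + 48) = 680 + 45 = 725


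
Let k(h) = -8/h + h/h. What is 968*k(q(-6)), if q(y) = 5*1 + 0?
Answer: -2904/5 ≈ -580.80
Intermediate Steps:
q(y) = 5 (q(y) = 5 + 0 = 5)
k(h) = 1 - 8/h (k(h) = -8/h + 1 = 1 - 8/h)
968*k(q(-6)) = 968*((-8 + 5)/5) = 968*((⅕)*(-3)) = 968*(-⅗) = -2904/5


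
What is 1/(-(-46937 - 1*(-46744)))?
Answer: 1/193 ≈ 0.0051813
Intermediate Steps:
1/(-(-46937 - 1*(-46744))) = 1/(-(-46937 + 46744)) = 1/(-1*(-193)) = 1/193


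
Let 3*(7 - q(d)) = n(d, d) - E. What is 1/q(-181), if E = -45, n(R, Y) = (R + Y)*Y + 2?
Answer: -3/65548 ≈ -4.5768e-5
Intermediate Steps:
n(R, Y) = 2 + Y*(R + Y) (n(R, Y) = Y*(R + Y) + 2 = 2 + Y*(R + Y))
q(d) = -26/3 - 2*d²/3 (q(d) = 7 - ((2 + d² + d*d) - 1*(-45))/3 = 7 - ((2 + d² + d²) + 45)/3 = 7 - ((2 + 2*d²) + 45)/3 = 7 - (47 + 2*d²)/3 = 7 + (-47/3 - 2*d²/3) = -26/3 - 2*d²/3)
1/q(-181) = 1/(-26/3 - ⅔*(-181)²) = 1/(-26/3 - ⅔*32761) = 1/(-26/3 - 65522/3) = 1/(-65548/3) = -3/65548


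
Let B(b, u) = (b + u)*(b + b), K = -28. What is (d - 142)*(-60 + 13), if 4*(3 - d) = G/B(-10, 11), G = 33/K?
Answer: 14635471/2240 ≈ 6533.7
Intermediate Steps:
B(b, u) = 2*b*(b + u) (B(b, u) = (b + u)*(2*b) = 2*b*(b + u))
G = -33/28 (G = 33/(-28) = 33*(-1/28) = -33/28 ≈ -1.1786)
d = 6687/2240 (d = 3 - (-33)/(112*(2*(-10)*(-10 + 11))) = 3 - (-33)/(112*(2*(-10)*1)) = 3 - (-33)/(112*(-20)) = 3 - (-33)*(-1)/(112*20) = 3 - ¼*33/560 = 3 - 33/2240 = 6687/2240 ≈ 2.9853)
(d - 142)*(-60 + 13) = (6687/2240 - 142)*(-60 + 13) = -311393/2240*(-47) = 14635471/2240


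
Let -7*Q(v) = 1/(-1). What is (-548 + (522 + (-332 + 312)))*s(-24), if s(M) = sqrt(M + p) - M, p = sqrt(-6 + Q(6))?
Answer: -1104 - 46*sqrt(-1176 + 7*I*sqrt(287))/7 ≈ -1115.3 - 225.64*I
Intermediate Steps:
Q(v) = 1/7 (Q(v) = -1/7/(-1) = -1/7*(-1) = 1/7)
p = I*sqrt(287)/7 (p = sqrt(-6 + 1/7) = sqrt(-41/7) = I*sqrt(287)/7 ≈ 2.4202*I)
s(M) = sqrt(M + I*sqrt(287)/7) - M
(-548 + (522 + (-332 + 312)))*s(-24) = (-548 + (522 + (-332 + 312)))*(-1*(-24) + sqrt(49*(-24) + 7*I*sqrt(287))/7) = (-548 + (522 - 20))*(24 + sqrt(-1176 + 7*I*sqrt(287))/7) = (-548 + 502)*(24 + sqrt(-1176 + 7*I*sqrt(287))/7) = -46*(24 + sqrt(-1176 + 7*I*sqrt(287))/7) = -1104 - 46*sqrt(-1176 + 7*I*sqrt(287))/7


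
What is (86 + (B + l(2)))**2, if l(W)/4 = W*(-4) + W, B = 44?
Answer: 11236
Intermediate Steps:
l(W) = -12*W (l(W) = 4*(W*(-4) + W) = 4*(-4*W + W) = 4*(-3*W) = -12*W)
(86 + (B + l(2)))**2 = (86 + (44 - 12*2))**2 = (86 + (44 - 24))**2 = (86 + 20)**2 = 106**2 = 11236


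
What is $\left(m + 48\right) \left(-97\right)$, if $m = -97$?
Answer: $4753$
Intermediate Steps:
$\left(m + 48\right) \left(-97\right) = \left(-97 + 48\right) \left(-97\right) = \left(-49\right) \left(-97\right) = 4753$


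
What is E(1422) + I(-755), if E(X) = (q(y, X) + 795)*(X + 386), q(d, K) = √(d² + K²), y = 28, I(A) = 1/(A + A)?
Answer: 2170413599/1510 + 3616*√505717 ≈ 4.0088e+6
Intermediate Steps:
I(A) = 1/(2*A)
q(d, K) = √(K² + d²)
E(X) = (386 + X)*(795 + √(784 + X²)) (E(X) = (√(X² + 28²) + 795)*(X + 386) = (√(X² + 784) + 795)*(386 + X) = (√(784 + X²) + 795)*(386 + X) = (795 + √(784 + X²))*(386 + X) = (386 + X)*(795 + √(784 + X²)))
E(1422) + I(-755) = (306870 + 386*√(784 + 1422²) + 795*1422 + 1422*√(784 + 1422²)) + (½)/(-755) = (306870 + 386*√(784 + 2022084) + 1130490 + 1422*√(784 + 2022084)) + (½)*(-1/755) = (306870 + 386*√2022868 + 1130490 + 1422*√2022868) - 1/1510 = (306870 + 386*(2*√505717) + 1130490 + 1422*(2*√505717)) - 1/1510 = (306870 + 772*√505717 + 1130490 + 2844*√505717) - 1/1510 = (1437360 + 3616*√505717) - 1/1510 = 2170413599/1510 + 3616*√505717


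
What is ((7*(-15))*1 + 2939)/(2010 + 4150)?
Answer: 1417/3080 ≈ 0.46006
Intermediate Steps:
((7*(-15))*1 + 2939)/(2010 + 4150) = (-105*1 + 2939)/6160 = (-105 + 2939)*(1/6160) = 2834*(1/6160) = 1417/3080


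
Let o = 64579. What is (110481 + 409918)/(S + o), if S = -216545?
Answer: -520399/151966 ≈ -3.4244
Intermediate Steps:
(110481 + 409918)/(S + o) = (110481 + 409918)/(-216545 + 64579) = 520399/(-151966) = 520399*(-1/151966) = -520399/151966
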